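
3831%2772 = 1059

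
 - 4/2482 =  - 1 + 1239/1241 =-  0.00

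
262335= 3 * 87445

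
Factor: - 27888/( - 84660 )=28/85= 2^2*5^( - 1)*7^1 *17^ ( - 1) 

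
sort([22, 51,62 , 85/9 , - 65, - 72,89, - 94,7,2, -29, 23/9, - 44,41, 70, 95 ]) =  [ - 94, - 72, - 65, - 44, - 29, 2,23/9 , 7,85/9,  22,  41,51,62, 70,89, 95]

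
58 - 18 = 40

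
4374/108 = 40  +  1/2 = 40.50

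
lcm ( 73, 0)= 0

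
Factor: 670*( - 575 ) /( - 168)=192625/84=2^( - 2 )*3^( - 1)*5^3*7^ ( - 1)*23^1 * 67^1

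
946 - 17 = 929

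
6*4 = 24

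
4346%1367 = 245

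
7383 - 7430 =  - 47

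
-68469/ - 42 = 1630 + 3/14  =  1630.21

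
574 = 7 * 82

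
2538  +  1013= 3551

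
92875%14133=8077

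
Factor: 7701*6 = 46206=2^1*3^2*17^1*151^1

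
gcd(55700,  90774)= 2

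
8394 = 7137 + 1257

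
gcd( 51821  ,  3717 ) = 7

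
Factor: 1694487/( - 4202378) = - 2^( - 1)*3^1*409^1*1381^1*2101189^( - 1)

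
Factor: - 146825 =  - 5^2*7^1*839^1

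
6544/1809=3 + 1117/1809 =3.62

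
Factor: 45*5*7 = 1575 = 3^2  *  5^2*7^1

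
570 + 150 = 720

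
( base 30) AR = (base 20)g7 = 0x147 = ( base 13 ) 1C2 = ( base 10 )327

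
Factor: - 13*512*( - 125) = 832000 = 2^9*5^3*13^1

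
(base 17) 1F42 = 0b10010001100110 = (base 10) 9318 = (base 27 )CL3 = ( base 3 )110210010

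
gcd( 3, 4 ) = 1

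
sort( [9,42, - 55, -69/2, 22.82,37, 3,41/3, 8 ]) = [ - 55,  -  69/2 , 3,  8,  9, 41/3, 22.82, 37, 42]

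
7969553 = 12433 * 641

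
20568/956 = 5142/239=21.51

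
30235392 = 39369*768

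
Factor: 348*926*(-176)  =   - 2^7 * 3^1*11^1*29^1*463^1 =- 56715648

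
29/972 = 29/972 = 0.03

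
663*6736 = 4465968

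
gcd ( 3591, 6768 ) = 9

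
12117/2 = 6058 + 1/2 = 6058.50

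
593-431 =162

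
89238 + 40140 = 129378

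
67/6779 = 67/6779 = 0.01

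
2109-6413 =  - 4304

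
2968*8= 23744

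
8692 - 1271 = 7421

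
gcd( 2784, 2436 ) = 348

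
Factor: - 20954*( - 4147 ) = 86896238 = 2^1*11^1 * 13^1 * 29^1*10477^1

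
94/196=47/98= 0.48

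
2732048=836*3268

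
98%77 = 21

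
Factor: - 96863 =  - 13^1*7451^1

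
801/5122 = 801/5122 = 0.16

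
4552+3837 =8389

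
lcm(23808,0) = 0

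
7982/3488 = 3991/1744 = 2.29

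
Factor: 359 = 359^1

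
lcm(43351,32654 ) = 2514358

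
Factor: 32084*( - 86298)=  -  2^3*3^1*13^1*19^1*617^1*757^1= -2768785032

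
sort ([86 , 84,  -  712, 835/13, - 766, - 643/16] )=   [ - 766, - 712,- 643/16,  835/13,84,86]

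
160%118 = 42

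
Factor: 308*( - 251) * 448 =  - 34633984 = - 2^8*7^2 * 11^1*251^1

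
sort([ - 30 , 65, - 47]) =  [  -  47, - 30, 65] 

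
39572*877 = 34704644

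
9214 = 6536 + 2678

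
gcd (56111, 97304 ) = 1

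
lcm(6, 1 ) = 6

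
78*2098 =163644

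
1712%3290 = 1712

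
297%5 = 2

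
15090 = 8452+6638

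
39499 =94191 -54692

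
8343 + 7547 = 15890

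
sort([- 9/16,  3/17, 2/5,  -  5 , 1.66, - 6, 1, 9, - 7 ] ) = [ - 7, - 6, - 5, - 9/16,3/17, 2/5,1,1.66, 9 ] 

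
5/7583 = 5/7583 = 0.00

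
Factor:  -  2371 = -2371^1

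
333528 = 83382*4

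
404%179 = 46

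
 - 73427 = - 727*101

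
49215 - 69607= - 20392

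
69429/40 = 1735 + 29/40 = 1735.72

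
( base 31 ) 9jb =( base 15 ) 2b19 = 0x2421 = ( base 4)2100201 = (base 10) 9249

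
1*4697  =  4697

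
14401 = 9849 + 4552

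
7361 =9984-2623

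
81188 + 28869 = 110057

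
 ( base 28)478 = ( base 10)3340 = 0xD0C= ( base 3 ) 11120201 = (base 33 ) 327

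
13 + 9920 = 9933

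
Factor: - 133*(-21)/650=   2793/650  =  2^( - 1)* 3^1*5^( -2)*7^2*13^( - 1)*19^1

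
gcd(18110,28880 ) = 10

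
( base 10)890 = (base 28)13m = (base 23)1fg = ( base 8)1572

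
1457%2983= 1457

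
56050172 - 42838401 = 13211771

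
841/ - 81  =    -  841/81 =- 10.38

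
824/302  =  412/151 = 2.73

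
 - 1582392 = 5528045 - 7110437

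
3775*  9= 33975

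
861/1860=287/620 = 0.46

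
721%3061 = 721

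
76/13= 5 + 11/13=   5.85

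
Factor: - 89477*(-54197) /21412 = 2^( - 2)*11^1 * 13^1*53^( - 1)*101^(  -  1)* 379^1*89477^1 = 4849384969/21412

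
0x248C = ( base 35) 7MB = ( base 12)54b8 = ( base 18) 1afe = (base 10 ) 9356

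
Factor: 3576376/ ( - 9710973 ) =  - 2^3 *3^( - 2) * 41^(-1)* 89^1 * 5023^1*26317^( - 1 )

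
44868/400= 11217/100 = 112.17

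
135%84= 51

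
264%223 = 41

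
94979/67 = 1417 + 40/67 = 1417.60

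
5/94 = 5/94= 0.05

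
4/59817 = 4/59817  =  0.00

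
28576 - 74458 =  - 45882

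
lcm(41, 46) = 1886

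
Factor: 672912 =2^4*3^2*4673^1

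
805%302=201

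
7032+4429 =11461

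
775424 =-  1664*( - 466 ) 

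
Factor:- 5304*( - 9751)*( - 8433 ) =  - 2^3*  3^3*7^2*13^1*17^1*199^1*937^1 = - 436148890632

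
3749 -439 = 3310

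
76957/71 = 1083+64/71 =1083.90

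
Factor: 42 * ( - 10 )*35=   -14700  =  - 2^2*3^1*5^2*7^2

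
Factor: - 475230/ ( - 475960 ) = 2^( - 2)*3^1*7^1*31^1 *163^( - 1) = 651/652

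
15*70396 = 1055940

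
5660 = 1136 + 4524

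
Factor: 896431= 47^1*19073^1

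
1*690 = 690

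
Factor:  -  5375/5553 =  - 3^( - 2 )*5^3*43^1 * 617^( -1 ) 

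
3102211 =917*3383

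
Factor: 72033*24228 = 1745215524 = 2^2*3^3 * 13^1*673^1*1847^1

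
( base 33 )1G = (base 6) 121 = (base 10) 49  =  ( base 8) 61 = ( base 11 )45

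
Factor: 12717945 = 3^3*5^1*94207^1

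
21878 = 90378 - 68500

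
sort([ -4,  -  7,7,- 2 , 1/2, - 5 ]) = [ - 7, - 5, - 4,-2,1/2, 7 ]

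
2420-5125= - 2705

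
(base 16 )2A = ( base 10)42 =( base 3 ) 1120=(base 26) 1G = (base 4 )222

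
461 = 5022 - 4561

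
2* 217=434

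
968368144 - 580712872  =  387655272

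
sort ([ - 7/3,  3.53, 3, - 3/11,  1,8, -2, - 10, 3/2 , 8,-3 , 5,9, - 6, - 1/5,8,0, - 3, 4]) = [ - 10, - 6,-3, - 3, - 7/3, - 2, - 3/11, - 1/5,0,1, 3/2, 3, 3.53 , 4, 5,8 , 8,8,9]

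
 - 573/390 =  - 191/130= -  1.47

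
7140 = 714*10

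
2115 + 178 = 2293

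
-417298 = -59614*7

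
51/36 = 1 + 5/12 = 1.42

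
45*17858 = 803610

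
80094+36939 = 117033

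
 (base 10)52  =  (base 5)202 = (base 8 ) 64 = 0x34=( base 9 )57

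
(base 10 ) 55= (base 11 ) 50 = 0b110111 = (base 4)313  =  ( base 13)43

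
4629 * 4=18516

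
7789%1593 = 1417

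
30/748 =15/374=0.04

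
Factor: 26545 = 5^1*5309^1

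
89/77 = 1+12/77 = 1.16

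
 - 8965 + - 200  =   - 9165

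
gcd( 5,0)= 5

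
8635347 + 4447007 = 13082354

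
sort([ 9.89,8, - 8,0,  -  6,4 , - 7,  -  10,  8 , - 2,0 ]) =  [ - 10,  -  8,- 7, - 6,- 2,  0,  0, 4,8,8, 9.89 ]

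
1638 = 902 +736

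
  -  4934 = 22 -4956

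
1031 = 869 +162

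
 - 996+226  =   - 770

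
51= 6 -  - 45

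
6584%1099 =1089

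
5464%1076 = 84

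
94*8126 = 763844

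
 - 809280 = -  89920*9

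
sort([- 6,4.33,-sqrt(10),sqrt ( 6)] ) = [ - 6,  -  sqrt(10),sqrt(6) , 4.33]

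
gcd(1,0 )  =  1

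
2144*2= 4288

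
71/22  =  3 + 5/22 = 3.23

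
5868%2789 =290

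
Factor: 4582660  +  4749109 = 9331769= 9331769^1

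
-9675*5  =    -  48375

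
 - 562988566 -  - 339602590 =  - 223385976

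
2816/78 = 36+4/39 = 36.10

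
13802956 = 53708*257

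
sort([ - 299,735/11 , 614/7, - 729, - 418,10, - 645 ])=[ - 729, - 645 , - 418, - 299, 10,735/11, 614/7]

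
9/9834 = 3/3278  =  0.00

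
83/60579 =83/60579 = 0.00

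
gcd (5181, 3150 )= 3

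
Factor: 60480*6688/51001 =2^11* 3^3*5^1*7^1*11^1*19^1*51001^( - 1)=404490240/51001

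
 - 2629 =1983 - 4612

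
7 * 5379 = 37653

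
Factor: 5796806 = 2^1*1373^1*2111^1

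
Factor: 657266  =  2^1 * 328633^1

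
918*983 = 902394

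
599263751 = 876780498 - 277516747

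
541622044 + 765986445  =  1307608489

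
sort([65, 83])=[ 65,83]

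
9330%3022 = 264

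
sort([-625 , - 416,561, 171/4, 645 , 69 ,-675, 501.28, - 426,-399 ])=[  -  675,-625,-426, - 416, - 399,171/4 , 69,501.28,561,645 ]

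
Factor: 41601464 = 2^3*1931^1*2693^1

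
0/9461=0 =0.00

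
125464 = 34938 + 90526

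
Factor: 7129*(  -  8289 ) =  - 59092281 = -3^3*307^1*7129^1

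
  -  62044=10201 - 72245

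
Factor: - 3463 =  - 3463^1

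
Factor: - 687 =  - 3^1*229^1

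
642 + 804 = 1446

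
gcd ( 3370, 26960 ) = 3370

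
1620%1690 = 1620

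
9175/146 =62 + 123/146= 62.84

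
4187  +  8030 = 12217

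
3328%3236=92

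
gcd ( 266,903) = 7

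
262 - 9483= -9221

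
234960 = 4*58740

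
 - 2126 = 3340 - 5466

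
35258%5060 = 4898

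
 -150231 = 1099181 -1249412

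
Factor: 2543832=2^3*3^3*11777^1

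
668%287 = 94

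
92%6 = 2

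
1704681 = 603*2827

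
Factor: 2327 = 13^1*179^1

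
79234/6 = 39617/3   =  13205.67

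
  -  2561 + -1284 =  - 3845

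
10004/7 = 1429 + 1/7 = 1429.14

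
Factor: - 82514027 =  - 283^1 * 291569^1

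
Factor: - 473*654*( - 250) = 77335500 = 2^2*3^1 * 5^3*11^1*43^1 * 109^1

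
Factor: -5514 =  - 2^1*3^1*919^1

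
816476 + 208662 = 1025138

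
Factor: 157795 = 5^1 * 11^1 * 19^1*151^1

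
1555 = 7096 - 5541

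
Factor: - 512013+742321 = 2^2* 13^1*43^1*103^1 = 230308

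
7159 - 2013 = 5146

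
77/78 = 77/78 = 0.99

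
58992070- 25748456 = 33243614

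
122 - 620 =-498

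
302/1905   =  302/1905 = 0.16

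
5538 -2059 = 3479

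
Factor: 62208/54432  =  2^3 * 7^( - 1) = 8/7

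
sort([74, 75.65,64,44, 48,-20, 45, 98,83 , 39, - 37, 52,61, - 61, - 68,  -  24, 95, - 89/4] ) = [ - 68 , - 61,  -  37 , - 24, - 89/4, - 20, 39,44, 45, 48,52,61 , 64, 74,  75.65,83, 95 , 98 ]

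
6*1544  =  9264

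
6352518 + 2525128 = 8877646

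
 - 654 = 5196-5850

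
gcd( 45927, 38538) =9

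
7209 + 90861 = 98070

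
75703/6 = 75703/6 = 12617.17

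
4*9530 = 38120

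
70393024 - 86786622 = - 16393598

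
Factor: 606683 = 7^1  *  11^1*7879^1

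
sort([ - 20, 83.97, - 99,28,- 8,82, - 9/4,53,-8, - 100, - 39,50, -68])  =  [ - 100 ,- 99, -68, - 39,  -  20, - 8, - 8, - 9/4,28,50,53, 82,83.97] 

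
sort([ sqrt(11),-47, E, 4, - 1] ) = [-47,-1, E,sqrt( 11), 4 ]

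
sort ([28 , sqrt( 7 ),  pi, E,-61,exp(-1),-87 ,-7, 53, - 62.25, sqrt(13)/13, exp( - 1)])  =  [ - 87,-62.25, - 61, - 7,sqrt(13)/13,  exp( - 1), exp( - 1), sqrt( 7), E, pi, 28, 53]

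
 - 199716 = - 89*2244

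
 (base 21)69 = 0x87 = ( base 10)135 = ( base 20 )6F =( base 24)5f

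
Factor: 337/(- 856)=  -2^( - 3) * 107^( - 1 )*337^1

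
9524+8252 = 17776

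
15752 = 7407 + 8345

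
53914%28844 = 25070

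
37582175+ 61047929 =98630104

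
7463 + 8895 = 16358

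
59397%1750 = 1647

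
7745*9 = 69705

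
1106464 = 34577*32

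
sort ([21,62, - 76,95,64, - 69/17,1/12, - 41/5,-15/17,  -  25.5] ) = [ - 76,-25.5, - 41/5, - 69/17, - 15/17,1/12 , 21,62, 64  ,  95]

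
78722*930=73211460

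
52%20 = 12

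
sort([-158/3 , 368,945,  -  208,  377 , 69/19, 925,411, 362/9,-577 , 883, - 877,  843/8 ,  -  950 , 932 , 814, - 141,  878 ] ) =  [ - 950 ,-877 , - 577,  -  208, - 141, - 158/3, 69/19, 362/9 , 843/8, 368 , 377,  411, 814,  878,883,925 , 932 , 945]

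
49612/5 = 9922 + 2/5 = 9922.40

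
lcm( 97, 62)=6014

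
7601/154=691/14 = 49.36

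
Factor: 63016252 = 2^2*13^1*449^1*2699^1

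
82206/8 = 10275+ 3/4 = 10275.75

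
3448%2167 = 1281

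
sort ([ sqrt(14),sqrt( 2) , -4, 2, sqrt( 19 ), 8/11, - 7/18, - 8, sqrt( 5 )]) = [ - 8, - 4, - 7/18,8/11 , sqrt( 2) , 2 , sqrt( 5),sqrt( 14 ),sqrt( 19)]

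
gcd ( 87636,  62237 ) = 1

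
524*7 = 3668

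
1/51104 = 1/51104 = 0.00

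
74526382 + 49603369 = 124129751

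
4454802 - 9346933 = -4892131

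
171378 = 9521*18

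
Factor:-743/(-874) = 2^ ( - 1)*19^(-1)*23^( - 1)*743^1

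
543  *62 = 33666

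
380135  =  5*76027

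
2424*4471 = 10837704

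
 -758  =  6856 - 7614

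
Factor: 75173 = 7^1*10739^1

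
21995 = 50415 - 28420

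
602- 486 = 116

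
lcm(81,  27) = 81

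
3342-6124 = -2782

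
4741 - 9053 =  - 4312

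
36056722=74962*481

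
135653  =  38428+97225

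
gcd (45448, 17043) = 5681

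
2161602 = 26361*82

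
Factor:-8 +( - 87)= - 5^1*19^1 = - 95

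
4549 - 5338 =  - 789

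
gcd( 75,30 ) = 15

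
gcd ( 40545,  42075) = 765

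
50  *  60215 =3010750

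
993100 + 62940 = 1056040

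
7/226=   7/226 = 0.03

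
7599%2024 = 1527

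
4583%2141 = 301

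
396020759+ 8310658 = 404331417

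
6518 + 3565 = 10083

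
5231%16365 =5231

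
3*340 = 1020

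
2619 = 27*97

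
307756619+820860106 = 1128616725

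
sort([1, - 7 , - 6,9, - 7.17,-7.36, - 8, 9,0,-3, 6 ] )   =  [ - 8, - 7.36, - 7.17, - 7,-6, - 3, 0,1, 6 , 9 , 9 ] 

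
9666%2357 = 238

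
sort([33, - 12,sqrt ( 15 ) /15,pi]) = [ - 12, sqrt(15) /15,pi, 33] 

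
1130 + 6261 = 7391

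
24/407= 24/407 = 0.06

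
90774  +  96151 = 186925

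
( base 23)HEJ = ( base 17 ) 1f51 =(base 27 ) clj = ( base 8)22166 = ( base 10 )9334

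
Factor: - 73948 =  - 2^2*7^1*19^1*139^1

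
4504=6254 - 1750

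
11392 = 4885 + 6507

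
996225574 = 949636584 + 46588990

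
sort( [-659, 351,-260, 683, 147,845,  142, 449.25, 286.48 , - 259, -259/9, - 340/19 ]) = [ - 659, - 260, - 259 ,  -  259/9, - 340/19, 142, 147, 286.48,  351, 449.25,683, 845 ] 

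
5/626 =5/626 = 0.01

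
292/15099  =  292/15099 = 0.02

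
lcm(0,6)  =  0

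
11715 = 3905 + 7810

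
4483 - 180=4303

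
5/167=5/167 = 0.03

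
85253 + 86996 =172249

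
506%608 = 506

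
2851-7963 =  - 5112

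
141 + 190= 331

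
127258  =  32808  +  94450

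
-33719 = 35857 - 69576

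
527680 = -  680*( - 776)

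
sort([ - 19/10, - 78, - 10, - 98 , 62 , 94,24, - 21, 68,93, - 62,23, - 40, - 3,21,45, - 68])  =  [ - 98, - 78, - 68,- 62, - 40,- 21 ,- 10, - 3,-19/10,  21, 23 , 24,  45,  62,68,93, 94] 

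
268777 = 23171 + 245606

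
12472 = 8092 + 4380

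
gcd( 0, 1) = 1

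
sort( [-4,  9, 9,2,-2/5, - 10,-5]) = [  -  10,  -  5, - 4, - 2/5,2, 9, 9]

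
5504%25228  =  5504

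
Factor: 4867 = 31^1 * 157^1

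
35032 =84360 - 49328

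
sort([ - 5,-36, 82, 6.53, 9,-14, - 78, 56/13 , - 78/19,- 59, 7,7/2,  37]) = [  -  78 ,-59 , - 36, - 14, - 5,-78/19, 7/2,56/13, 6.53, 7,9,37, 82]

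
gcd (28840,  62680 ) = 40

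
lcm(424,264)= 13992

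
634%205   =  19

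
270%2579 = 270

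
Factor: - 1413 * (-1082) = 1528866 = 2^1*3^2*157^1*541^1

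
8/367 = 8/367  =  0.02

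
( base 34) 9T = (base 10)335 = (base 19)HC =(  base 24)dn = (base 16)14F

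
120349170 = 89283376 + 31065794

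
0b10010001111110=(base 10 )9342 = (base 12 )54A6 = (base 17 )1F59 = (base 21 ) 103I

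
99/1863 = 11/207 = 0.05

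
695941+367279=1063220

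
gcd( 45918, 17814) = 6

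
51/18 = 17/6= 2.83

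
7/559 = 7/559 = 0.01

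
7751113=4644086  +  3107027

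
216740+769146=985886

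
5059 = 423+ 4636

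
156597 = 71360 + 85237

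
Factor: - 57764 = -2^2*7^1 * 2063^1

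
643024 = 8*80378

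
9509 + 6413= 15922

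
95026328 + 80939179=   175965507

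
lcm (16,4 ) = 16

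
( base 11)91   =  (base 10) 100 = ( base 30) 3A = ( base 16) 64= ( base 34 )2w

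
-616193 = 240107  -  856300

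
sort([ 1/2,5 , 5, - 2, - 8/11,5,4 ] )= [ - 2 , - 8/11, 1/2 , 4,5,5,5 ]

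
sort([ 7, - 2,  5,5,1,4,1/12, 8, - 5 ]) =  [  -  5, - 2,1/12,1 , 4, 5,5,7,8]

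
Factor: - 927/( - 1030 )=2^ ( - 1 ) * 3^2* 5^(-1) = 9/10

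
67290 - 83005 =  - 15715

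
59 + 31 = 90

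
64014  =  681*94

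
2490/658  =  1245/329  =  3.78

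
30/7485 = 2/499 =0.00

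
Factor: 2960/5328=3^( -2)* 5^1= 5/9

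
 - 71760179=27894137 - 99654316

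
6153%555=48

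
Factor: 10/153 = 2^1*3^ ( - 2 )*5^1*17^( - 1 )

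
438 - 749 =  - 311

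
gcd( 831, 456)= 3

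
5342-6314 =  - 972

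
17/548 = 17/548 = 0.03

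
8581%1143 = 580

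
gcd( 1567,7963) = 1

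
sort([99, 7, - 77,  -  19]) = [-77, - 19  ,  7, 99] 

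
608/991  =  608/991= 0.61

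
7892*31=244652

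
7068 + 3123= 10191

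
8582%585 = 392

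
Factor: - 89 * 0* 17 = 0 = 0^1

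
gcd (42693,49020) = 57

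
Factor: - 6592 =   -  2^6*103^1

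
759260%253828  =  251604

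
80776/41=1970 + 6/41 = 1970.15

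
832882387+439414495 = 1272296882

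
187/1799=187/1799=0.10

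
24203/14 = 24203/14 = 1728.79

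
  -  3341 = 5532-8873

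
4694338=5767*814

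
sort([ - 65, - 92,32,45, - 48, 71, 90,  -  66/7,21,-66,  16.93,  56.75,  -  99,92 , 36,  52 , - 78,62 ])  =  [ - 99,-92, - 78,- 66 , - 65, - 48, - 66/7, 16.93,21,32,36,45, 52, 56.75,62, 71, 90,92 ]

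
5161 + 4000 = 9161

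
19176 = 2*9588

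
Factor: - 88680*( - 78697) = 2^3*3^1*5^1 * 739^1 * 78697^1= 6978849960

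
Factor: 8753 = 8753^1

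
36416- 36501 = -85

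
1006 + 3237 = 4243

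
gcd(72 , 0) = 72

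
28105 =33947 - 5842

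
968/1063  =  968/1063 = 0.91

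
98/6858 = 49/3429=0.01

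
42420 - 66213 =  - 23793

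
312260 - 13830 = 298430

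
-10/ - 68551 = 10/68551 = 0.00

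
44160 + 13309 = 57469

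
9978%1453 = 1260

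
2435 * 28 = 68180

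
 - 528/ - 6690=88/1115 = 0.08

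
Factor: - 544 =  - 2^5*17^1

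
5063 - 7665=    - 2602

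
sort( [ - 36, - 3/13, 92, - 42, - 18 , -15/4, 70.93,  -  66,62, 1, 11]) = [ - 66, - 42 , - 36, - 18,  -  15/4, - 3/13,1,11,62,70.93,92] 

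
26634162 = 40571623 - 13937461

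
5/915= 1/183 = 0.01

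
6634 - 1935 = 4699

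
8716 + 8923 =17639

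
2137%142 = 7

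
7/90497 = 7/90497 = 0.00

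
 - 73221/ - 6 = 12203 + 1/2  =  12203.50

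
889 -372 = 517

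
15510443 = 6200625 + 9309818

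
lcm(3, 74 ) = 222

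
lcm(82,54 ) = 2214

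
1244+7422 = 8666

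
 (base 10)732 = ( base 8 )1334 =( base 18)24c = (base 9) 1003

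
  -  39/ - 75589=39/75589= 0.00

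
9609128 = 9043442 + 565686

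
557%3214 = 557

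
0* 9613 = 0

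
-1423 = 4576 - 5999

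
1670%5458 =1670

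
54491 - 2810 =51681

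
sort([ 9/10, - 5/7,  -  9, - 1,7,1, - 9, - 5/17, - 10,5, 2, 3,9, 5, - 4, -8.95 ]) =[ - 10 ,-9, -9, - 8.95,-4,  -  1,-5/7, - 5/17,9/10,1,2,3,5,5, 7,9]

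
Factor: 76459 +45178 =121637 = 121637^1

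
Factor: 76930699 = 23^1*61^1 * 54833^1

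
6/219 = 2/73 = 0.03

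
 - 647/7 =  - 93  +  4/7  =  - 92.43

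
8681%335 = 306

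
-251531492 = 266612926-518144418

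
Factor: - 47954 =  - 2^1*23977^1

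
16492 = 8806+7686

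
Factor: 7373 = 73^1*101^1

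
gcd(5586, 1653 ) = 57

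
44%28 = 16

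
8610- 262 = 8348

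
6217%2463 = 1291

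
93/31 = 3= 3.00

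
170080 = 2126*80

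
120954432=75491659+45462773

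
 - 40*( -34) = 1360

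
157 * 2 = 314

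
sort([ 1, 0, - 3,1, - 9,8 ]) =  [ - 9,-3, 0,  1,1, 8 ]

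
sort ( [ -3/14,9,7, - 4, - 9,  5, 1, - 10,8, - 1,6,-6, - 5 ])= [  -  10, - 9,-6, - 5, - 4, - 1, - 3/14,1, 5, 6, 7, 8,9] 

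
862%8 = 6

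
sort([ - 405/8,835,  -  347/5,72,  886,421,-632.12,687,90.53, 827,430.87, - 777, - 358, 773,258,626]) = [ - 777, - 632.12,  -  358,-347/5, - 405/8, 72, 90.53,  258,421,430.87, 626,687, 773,827, 835, 886]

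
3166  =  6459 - 3293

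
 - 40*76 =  - 3040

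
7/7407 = 7/7407= 0.00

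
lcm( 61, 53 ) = 3233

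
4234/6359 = 4234/6359  =  0.67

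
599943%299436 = 1071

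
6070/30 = 202  +  1/3 = 202.33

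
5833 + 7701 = 13534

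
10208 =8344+1864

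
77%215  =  77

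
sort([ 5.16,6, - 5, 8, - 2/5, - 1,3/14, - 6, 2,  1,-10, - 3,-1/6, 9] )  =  [-10, - 6, - 5,- 3, - 1, - 2/5, - 1/6, 3/14 , 1, 2, 5.16, 6,8, 9]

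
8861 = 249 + 8612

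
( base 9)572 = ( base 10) 470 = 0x1d6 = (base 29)G6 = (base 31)f5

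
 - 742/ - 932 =371/466 =0.80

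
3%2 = 1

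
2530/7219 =2530/7219 = 0.35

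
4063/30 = 135 + 13/30 = 135.43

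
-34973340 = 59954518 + -94927858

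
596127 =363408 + 232719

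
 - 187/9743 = -187/9743  =  - 0.02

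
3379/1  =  3379 =3379.00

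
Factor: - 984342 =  - 2^1*3^1*164057^1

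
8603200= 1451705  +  7151495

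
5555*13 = 72215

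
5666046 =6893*822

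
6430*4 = 25720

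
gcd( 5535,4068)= 9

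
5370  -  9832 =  -4462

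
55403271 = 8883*6237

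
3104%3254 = 3104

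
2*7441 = 14882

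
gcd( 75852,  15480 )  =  1548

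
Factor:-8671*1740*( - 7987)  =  120504181980=2^2*3^1*5^1*7^2*13^1*23^1*29^2*163^1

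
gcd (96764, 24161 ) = 1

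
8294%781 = 484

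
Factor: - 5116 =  - 2^2*1279^1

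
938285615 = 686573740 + 251711875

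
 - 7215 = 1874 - 9089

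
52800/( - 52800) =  - 1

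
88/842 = 44/421  =  0.10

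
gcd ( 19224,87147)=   9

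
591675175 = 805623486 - 213948311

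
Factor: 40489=19^1 * 2131^1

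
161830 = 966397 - 804567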